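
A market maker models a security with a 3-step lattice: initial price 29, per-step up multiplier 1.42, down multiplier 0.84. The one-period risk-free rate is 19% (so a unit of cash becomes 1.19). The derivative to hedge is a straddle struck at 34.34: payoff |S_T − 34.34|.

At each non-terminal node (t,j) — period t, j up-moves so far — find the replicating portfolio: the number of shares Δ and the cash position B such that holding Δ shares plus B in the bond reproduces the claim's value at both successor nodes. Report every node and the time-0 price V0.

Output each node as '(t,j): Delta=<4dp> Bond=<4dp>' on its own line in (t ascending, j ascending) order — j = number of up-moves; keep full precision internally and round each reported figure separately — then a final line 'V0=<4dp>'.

(0,0): Delta=0.6310 Bond=-6.6215
(1,0): Delta=0.0609 Bond=6.0071
(1,1): Delta=0.8526 Bond=-17.0052
(2,0): Delta=-1.0000 Bond=28.8571
(2,1): Delta=0.4733 Bond=-7.1173
(2,2): Delta=1.0000 Bond=-28.8571
V0=11.6766

Since d<R<u, set p* = (R−d)/(u−d) = 0.6034; price each node as the discounted p*-expectation of its children.
Terminal values V(3,·): V(3,0)=17.1516, V(3,1)=5.2834, V(3,2)=14.7795, V(3,3)=48.6954
Node (2,0) S=20.4624: V=(p*·5.2834+(1−p*)·17.1516)/1.19=8.3947; Δ=(5.2834−17.1516)/(29.0566−17.1884)=-1.0000; B=V−Δ·S=28.8571
Node (2,1) S=34.5912: V=(p*·14.7795+(1−p*)·5.2834)/1.19=9.2553; Δ=(14.7795−5.2834)/(49.1195−29.0566)=0.4733; B=V−Δ·S=-7.1173
Node (2,2) S=58.4756: V=(p*·48.6954+(1−p*)·14.7795)/1.19=29.6185; Δ=(48.6954−14.7795)/(83.0354−49.1195)=1.0000; B=V−Δ·S=-28.8571
Node (1,0) S=24.3600: V=(p*·9.2553+(1−p*)·8.3947)/1.19=7.4908; Δ=(9.2553−8.3947)/(34.5912−20.4624)=0.0609; B=V−Δ·S=6.0071
Node (1,1) S=41.1800: V=(p*·29.6185+(1−p*)·9.2553)/1.19=18.1037; Δ=(29.6185−9.2553)/(58.4756−34.5912)=0.8526; B=V−Δ·S=-17.0052
Node (0,0) S=29.0000: V=(p*·18.1037+(1−p*)·7.4908)/1.19=11.6766; Δ=(18.1037−7.4908)/(41.1800−24.3600)=0.6310; B=V−Δ·S=-6.6215
The time-0 hedge costs 11.6766, which is the no-arbitrage price.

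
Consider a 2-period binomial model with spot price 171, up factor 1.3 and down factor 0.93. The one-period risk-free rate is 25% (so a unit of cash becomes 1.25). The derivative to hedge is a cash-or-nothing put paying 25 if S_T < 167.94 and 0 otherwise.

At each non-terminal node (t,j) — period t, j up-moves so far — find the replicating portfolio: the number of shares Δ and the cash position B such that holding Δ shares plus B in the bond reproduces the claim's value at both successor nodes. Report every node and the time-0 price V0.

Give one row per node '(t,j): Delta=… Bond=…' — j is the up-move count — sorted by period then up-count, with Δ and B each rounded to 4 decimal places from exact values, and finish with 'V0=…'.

(0,0): Delta=-0.0427 Bond=7.5968
(1,0): Delta=-0.4249 Bond=70.2703
(1,1): Delta=0.0000 Bond=0.0000
V0=0.2922

Risk-neutral probability p* = (R−d)/(u−d) = (1.25−0.93)/(1.3−0.93) = 0.8649.
At expiry t=2: V(2,0)=25.0000, V(2,1)=0.0000, V(2,2)=0.0000
Node (1,0) S=159.0300: V=(p*·0.0000+(1−p*)·25.0000)/1.25=2.7027; Δ=(0.0000−25.0000)/(206.7390−147.8979)=-0.4249; B=V−Δ·S=70.2703
Node (1,1) S=222.3000: V=(p*·0.0000+(1−p*)·0.0000)/1.25=0.0000; Δ=(0.0000−0.0000)/(288.9900−206.7390)=0.0000; B=V−Δ·S=0.0000
Node (0,0) S=171.0000: V=(p*·0.0000+(1−p*)·2.7027)/1.25=0.2922; Δ=(0.0000−2.7027)/(222.3000−159.0300)=-0.0427; B=V−Δ·S=7.5968
The time-0 hedge costs 0.2922, which is the no-arbitrage price.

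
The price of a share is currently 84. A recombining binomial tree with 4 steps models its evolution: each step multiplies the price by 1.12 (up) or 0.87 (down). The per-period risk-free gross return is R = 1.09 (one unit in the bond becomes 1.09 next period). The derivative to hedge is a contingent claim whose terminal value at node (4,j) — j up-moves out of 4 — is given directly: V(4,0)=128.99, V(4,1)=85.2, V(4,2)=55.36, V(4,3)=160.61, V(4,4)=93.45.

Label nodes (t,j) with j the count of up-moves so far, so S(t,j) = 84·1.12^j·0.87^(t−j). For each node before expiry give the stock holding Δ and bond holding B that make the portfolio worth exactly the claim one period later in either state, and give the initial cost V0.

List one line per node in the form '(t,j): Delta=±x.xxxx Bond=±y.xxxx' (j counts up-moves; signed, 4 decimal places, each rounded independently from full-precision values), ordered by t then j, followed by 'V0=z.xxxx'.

(0,0): Delta=-0.6485 Bond=134.4016
(1,0): Delta=3.4355 Bond=-151.9587
(1,1): Delta=-1.0811 Bond=187.1964
(2,0): Delta=-1.8189 Bond=168.4400
(2,1): Delta=3.9921 Bond=-211.1907
(2,2): Delta=-1.6184 Bond=260.6669
(3,0): Delta=-3.1666 Bond=258.1461
(3,1): Delta=-1.6762 Bond=173.4341
(3,2): Delta=4.5925 Bond=-285.2385
(3,3): Delta=-2.2763 Bond=361.7677
V0=79.9296

Since d<R<u, set p* = (R−d)/(u−d) = 0.8800; price each node as the discounted p*-expectation of its children.
Terminal payoffs: V(4,0)=128.9900, V(4,1)=85.2000, V(4,2)=55.3600, V(4,3)=160.6100, V(4,4)=93.4500
(3,0): S=55.3143. Δ = (V_up−V_dn)/(S_up−S_dn) = (85.2000−128.9900)/(61.9520−48.1234) = -3.1666. V = [p*·85.2000 + (1−p*)·128.9900]/1.09 = 82.9861. B = V − Δ·S = 258.1461.
(3,1): S=71.2092. Δ = (V_up−V_dn)/(S_up−S_dn) = (55.3600−85.2000)/(79.7543−61.9520) = -1.6762. V = [p*·55.3600 + (1−p*)·85.2000]/1.09 = 54.0741. B = V − Δ·S = 173.4341.
(3,2): S=91.6716. Δ = (V_up−V_dn)/(S_up−S_dn) = (160.6100−55.3600)/(102.6721−79.7543) = 4.5925. V = [p*·160.6100 + (1−p*)·55.3600]/1.09 = 135.7615. B = V − Δ·S = -285.2385.
(3,3): S=118.0140. Δ = (V_up−V_dn)/(S_up−S_dn) = (93.4500−160.6100)/(132.1756−102.6721) = -2.2763. V = [p*·93.4500 + (1−p*)·160.6100]/1.09 = 93.1277. B = V − Δ·S = 361.7677.
(2,0): S=63.5796. Δ = (V_up−V_dn)/(S_up−S_dn) = (54.0741−82.9861)/(71.2092−55.3143) = -1.8189. V = [p*·54.0741 + (1−p*)·82.9861]/1.09 = 52.7923. B = V − Δ·S = 168.4400.
(2,1): S=81.8496. Δ = (V_up−V_dn)/(S_up−S_dn) = (135.7615−54.0741)/(91.6716−71.2092) = 3.9921. V = [p*·135.7615 + (1−p*)·54.0741]/1.09 = 115.5587. B = V − Δ·S = -211.1907.
(2,2): S=105.3696. Δ = (V_up−V_dn)/(S_up−S_dn) = (93.1277−135.7615)/(118.0140−91.6716) = -1.6184. V = [p*·93.1277 + (1−p*)·135.7615]/1.09 = 90.1319. B = V − Δ·S = 260.6669.
(1,0): S=73.0800. Δ = (V_up−V_dn)/(S_up−S_dn) = (115.5587−52.7923)/(81.8496−63.5796) = 3.4355. V = [p*·115.5587 + (1−p*)·52.7923]/1.09 = 99.1071. B = V − Δ·S = -151.9587.
(1,1): S=94.0800. Δ = (V_up−V_dn)/(S_up−S_dn) = (90.1319−115.5587)/(105.3696−81.8496) = -1.0811. V = [p*·90.1319 + (1−p*)·115.5587]/1.09 = 85.4891. B = V − Δ·S = 187.1964.
(0,0): S=84.0000. Δ = (V_up−V_dn)/(S_up−S_dn) = (85.4891−99.1071)/(94.0800−73.0800) = -0.6485. V = [p*·85.4891 + (1−p*)·99.1071]/1.09 = 79.9296. B = V − Δ·S = 134.4016.
The time-0 hedge costs 79.9296, which is the no-arbitrage price.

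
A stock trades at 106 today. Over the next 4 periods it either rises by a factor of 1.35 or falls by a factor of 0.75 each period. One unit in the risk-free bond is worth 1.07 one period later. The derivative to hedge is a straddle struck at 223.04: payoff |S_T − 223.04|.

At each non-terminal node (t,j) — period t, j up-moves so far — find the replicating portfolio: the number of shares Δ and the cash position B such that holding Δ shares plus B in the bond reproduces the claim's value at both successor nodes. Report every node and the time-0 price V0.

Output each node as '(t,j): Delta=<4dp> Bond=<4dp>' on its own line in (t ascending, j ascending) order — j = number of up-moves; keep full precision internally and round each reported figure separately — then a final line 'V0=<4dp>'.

Since d<R<u, set p* = (R−d)/(u−d) = 0.5333; price each node as the discounted p*-expectation of its children.
At expiry t=4: V(4,0)=189.5009, V(4,1)=162.6697, V(4,2)=114.3734, V(4,3)=27.4402, V(4,4)=129.0397
  t=3,j=0: stock 44.7188 → up 60.3703 (V=162.6697), down 33.5391 (V=189.5009). Price 163.7298; hedge Δ=-1.0000, bond B=208.4486.
  t=3,j=1: stock 80.4938 → up 108.6666 (V=114.3734), down 60.3703 (V=162.6697). Price 127.9548; hedge Δ=-1.0000, bond B=208.4486.
  t=3,j=2: stock 144.8888 → up 195.5998 (V=27.4402), down 108.6666 (V=114.3734). Price 63.5598; hedge Δ=-1.0000, bond B=208.4486.
  t=3,j=3: stock 260.7998 → up 352.0797 (V=129.0397), down 195.5998 (V=27.4402). Price 76.2865; hedge Δ=0.6493, bond B=-93.0459.
  t=2,j=0: stock 59.6250 → up 80.4938 (V=127.9548), down 44.7188 (V=163.7298). Price 135.1868; hedge Δ=-1.0000, bond B=194.8118.
  t=2,j=1: stock 107.3250 → up 144.8888 (V=63.5598), down 80.4938 (V=127.9548). Price 87.4868; hedge Δ=-1.0000, bond B=194.8118.
  t=2,j=2: stock 193.1850 → up 260.7998 (V=76.2865), down 144.8888 (V=63.5598). Price 65.7452; hedge Δ=0.1098, bond B=44.5341.
  t=1,j=0: stock 79.5000 → up 107.3250 (V=87.4868), down 59.6250 (V=135.1868). Price 102.5671; hedge Δ=-1.0000, bond B=182.0671.
  t=1,j=1: stock 143.1000 → up 193.1850 (V=65.7452), down 107.3250 (V=87.4868). Price 70.9264; hedge Δ=-0.2532, bond B=107.1623.
  t=0,j=0: stock 106.0000 → up 143.1000 (V=70.9264), down 79.5000 (V=102.5671). Price 80.0860; hedge Δ=-0.4975, bond B=132.8204.
Self-financing check: at every node Δ·S+B equals the discounted successor values.

(0,0): Delta=-0.4975 Bond=132.8204
(1,0): Delta=-1.0000 Bond=182.0671
(1,1): Delta=-0.2532 Bond=107.1623
(2,0): Delta=-1.0000 Bond=194.8118
(2,1): Delta=-1.0000 Bond=194.8118
(2,2): Delta=0.1098 Bond=44.5341
(3,0): Delta=-1.0000 Bond=208.4486
(3,1): Delta=-1.0000 Bond=208.4486
(3,2): Delta=-1.0000 Bond=208.4486
(3,3): Delta=0.6493 Bond=-93.0459
V0=80.0860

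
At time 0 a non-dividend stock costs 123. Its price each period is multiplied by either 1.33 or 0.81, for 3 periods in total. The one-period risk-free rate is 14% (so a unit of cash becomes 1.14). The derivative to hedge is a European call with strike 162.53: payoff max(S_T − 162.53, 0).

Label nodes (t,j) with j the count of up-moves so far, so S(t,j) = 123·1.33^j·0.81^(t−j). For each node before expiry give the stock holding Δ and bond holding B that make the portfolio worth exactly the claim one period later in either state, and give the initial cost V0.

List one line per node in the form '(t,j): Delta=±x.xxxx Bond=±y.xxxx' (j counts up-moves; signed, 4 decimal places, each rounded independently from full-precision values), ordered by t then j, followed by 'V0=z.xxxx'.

(0,0): Delta=0.6246 Bond=-50.8642
(1,0): Delta=0.1473 Bond=-10.4250
(1,1): Delta=0.7920 Bond=-85.3683
(2,0): Delta=0.0000 Bond=0.0000
(2,1): Delta=0.1989 Bond=-18.7272
(2,2): Delta=1.0000 Bond=-142.5702
V0=25.9660

Since d<R<u, set p* = (R−d)/(u−d) = 0.6346; price each node as the discounted p*-expectation of its children.
Terminal payoffs: V(3,0)=0.0000, V(3,1)=0.0000, V(3,2)=13.7055, V(3,3)=126.8444
  t=2,j=0: stock 80.7003 → up 107.3314 (V=0.0000), down 65.3672 (V=0.0000). Price 0.0000; hedge Δ=0.0000, bond B=0.0000.
  t=2,j=1: stock 132.5079 → up 176.2355 (V=13.7055), down 107.3314 (V=0.0000). Price 7.6296; hedge Δ=0.1989, bond B=-18.7272.
  t=2,j=2: stock 217.5747 → up 289.3744 (V=126.8444), down 176.2355 (V=13.7055). Price 75.0045; hedge Δ=1.0000, bond B=-142.5702.
  t=1,j=0: stock 99.6300 → up 132.5079 (V=7.6296), down 80.7003 (V=0.0000). Price 4.2472; hedge Δ=0.1473, bond B=-10.4250.
  t=1,j=1: stock 163.5900 → up 217.5747 (V=75.0045), down 132.5079 (V=7.6296). Price 44.1989; hedge Δ=0.7920, bond B=-85.3683.
  t=0,j=0: stock 123.0000 → up 163.5900 (V=44.1989), down 99.6300 (V=4.2472). Price 25.9660; hedge Δ=0.6246, bond B=-50.8642.
The time-0 hedge costs 25.9660, which is the no-arbitrage price.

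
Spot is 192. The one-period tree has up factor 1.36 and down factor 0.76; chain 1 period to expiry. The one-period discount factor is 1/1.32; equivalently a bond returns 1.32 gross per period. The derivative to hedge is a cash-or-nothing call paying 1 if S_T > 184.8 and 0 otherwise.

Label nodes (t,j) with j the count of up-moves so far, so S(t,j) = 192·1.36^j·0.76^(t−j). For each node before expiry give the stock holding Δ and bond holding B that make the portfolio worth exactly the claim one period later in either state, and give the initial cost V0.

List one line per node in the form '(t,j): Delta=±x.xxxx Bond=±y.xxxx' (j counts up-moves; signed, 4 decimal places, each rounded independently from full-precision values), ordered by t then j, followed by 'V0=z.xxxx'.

(0,0): Delta=0.0087 Bond=-0.9596
V0=0.7071

Under the risk-neutral measure, an up-move has probability p* = (R−d)/(u−d) = 0.9333 and values discount at R = 1.32.
Payoff layer (t=1): V(1,0)=0.0000, V(1,1)=1.0000
Node (0,0) S=192.0000: V=(p*·1.0000+(1−p*)·0.0000)/1.32=0.7071; Δ=(1.0000−0.0000)/(261.1200−145.9200)=0.0087; B=V−Δ·S=-0.9596
Self-financing check: at every node Δ·S+B equals the discounted successor values.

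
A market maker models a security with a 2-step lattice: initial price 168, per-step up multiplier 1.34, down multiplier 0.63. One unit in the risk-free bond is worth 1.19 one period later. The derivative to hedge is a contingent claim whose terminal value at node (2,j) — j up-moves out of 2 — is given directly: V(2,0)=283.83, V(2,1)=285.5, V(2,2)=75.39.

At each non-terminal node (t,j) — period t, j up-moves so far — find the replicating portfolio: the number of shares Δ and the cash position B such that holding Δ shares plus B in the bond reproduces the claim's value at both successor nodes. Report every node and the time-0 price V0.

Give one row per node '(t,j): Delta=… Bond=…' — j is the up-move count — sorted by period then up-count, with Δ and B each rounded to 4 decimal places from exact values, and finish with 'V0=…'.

Since d<R<u, set p* = (R−d)/(u−d) = 0.7887; price each node as the discounted p*-expectation of its children.
At expiry t=2: V(2,0)=283.8300, V(2,1)=285.5000, V(2,2)=75.3900
(1,0): S=105.8400. Δ = (V_up−V_dn)/(S_up−S_dn) = (285.5000−283.8300)/(141.8256−66.6792) = 0.0222. V = [p*·285.5000 + (1−p*)·283.8300]/1.19 = 239.6195. B = V − Δ·S = 237.2674.
(1,1): S=225.1200. Δ = (V_up−V_dn)/(S_up−S_dn) = (75.3900−285.5000)/(301.6608−141.8256) = -1.3145. V = [p*·75.3900 + (1−p*)·285.5000]/1.19 = 100.6550. B = V − Δ·S = 396.5846.
(0,0): S=168.0000. Δ = (V_up−V_dn)/(S_up−S_dn) = (100.6550−239.6195)/(225.1200−105.8400) = -1.1650. V = [p*·100.6550 + (1−p*)·239.6195]/1.19 = 109.2552. B = V − Δ·S = 304.9798.
Self-financing check: at every node Δ·S+B equals the discounted successor values.

(0,0): Delta=-1.1650 Bond=304.9798
(1,0): Delta=0.0222 Bond=237.2674
(1,1): Delta=-1.3145 Bond=396.5846
V0=109.2552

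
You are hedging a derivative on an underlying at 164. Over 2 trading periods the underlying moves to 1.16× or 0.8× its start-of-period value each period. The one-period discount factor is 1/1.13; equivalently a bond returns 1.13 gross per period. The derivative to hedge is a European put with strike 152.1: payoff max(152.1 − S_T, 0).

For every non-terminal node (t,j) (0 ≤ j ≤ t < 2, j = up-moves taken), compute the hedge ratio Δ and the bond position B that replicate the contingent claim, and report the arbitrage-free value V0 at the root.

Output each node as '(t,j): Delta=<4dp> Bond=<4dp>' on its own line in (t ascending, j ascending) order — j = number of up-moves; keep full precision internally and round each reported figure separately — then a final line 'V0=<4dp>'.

(0,0): Delta=-0.0589 Bond=9.9130
(1,0): Delta=-0.9981 Bond=134.4208
(1,1): Delta=0.0000 Bond=0.0000
V0=0.2564

Risk-neutral probability p* = (R−d)/(u−d) = (1.13−0.8)/(1.16−0.8) = 0.9167.
At expiry t=2: V(2,0)=47.1400, V(2,1)=0.0000, V(2,2)=0.0000
Node (1,0) S=131.2000: V=(p*·0.0000+(1−p*)·47.1400)/1.13=3.4764; Δ=(0.0000−47.1400)/(152.1920−104.9600)=-0.9981; B=V−Δ·S=134.4208
Node (1,1) S=190.2400: V=(p*·0.0000+(1−p*)·0.0000)/1.13=0.0000; Δ=(0.0000−0.0000)/(220.6784−152.1920)=0.0000; B=V−Δ·S=0.0000
Node (0,0) S=164.0000: V=(p*·0.0000+(1−p*)·3.4764)/1.13=0.2564; Δ=(0.0000−3.4764)/(190.2400−131.2000)=-0.0589; B=V−Δ·S=9.9130
Each (Δ,B) replicates both successor values, so the strategy is self-financing and V0 is arbitrage-free.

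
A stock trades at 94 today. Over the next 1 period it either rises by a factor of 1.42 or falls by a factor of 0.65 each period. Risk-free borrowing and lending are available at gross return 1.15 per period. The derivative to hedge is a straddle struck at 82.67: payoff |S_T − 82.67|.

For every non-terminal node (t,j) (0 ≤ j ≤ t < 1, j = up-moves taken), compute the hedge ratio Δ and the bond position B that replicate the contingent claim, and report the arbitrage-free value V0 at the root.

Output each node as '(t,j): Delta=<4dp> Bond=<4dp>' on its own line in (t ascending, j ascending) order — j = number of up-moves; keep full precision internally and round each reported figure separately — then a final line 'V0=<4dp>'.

(0,0): Delta=0.4040 Bond=-2.7071
V0=35.2670

No-arbitrage ⇒ martingale measure with p* = (R−d)/(u−d) = 0.6494.
Payoff layer (t=1): V(1,0)=21.5700, V(1,1)=50.8100
(0,0): S=94.0000. Δ = (V_up−V_dn)/(S_up−S_dn) = (50.8100−21.5700)/(133.4800−61.1000) = 0.4040. V = [p*·50.8100 + (1−p*)·21.5700]/1.15 = 35.2670. B = V − Δ·S = -2.7071.
Self-financing check: at every node Δ·S+B equals the discounted successor values.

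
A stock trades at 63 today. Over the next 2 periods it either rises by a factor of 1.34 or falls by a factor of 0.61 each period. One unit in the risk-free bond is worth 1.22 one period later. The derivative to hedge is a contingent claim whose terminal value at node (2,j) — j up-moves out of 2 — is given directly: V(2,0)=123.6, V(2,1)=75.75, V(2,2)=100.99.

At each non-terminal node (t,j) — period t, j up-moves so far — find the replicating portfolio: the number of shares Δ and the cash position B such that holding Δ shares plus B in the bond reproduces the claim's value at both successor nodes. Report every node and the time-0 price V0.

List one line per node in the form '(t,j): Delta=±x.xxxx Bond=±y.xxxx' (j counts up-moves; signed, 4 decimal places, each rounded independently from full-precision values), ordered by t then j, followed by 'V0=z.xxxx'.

Under the risk-neutral measure, an up-move has probability p* = (R−d)/(u−d) = 0.8356 and values discount at R = 1.22.
Terminal payoffs: V(2,0)=123.6000, V(2,1)=75.7500, V(2,2)=100.9900
(1,0): S=38.4300. Δ = (V_up−V_dn)/(S_up−S_dn) = (75.7500−123.6000)/(51.4962−23.4423) = -1.7056. V = [p*·75.7500 + (1−p*)·123.6000]/1.22 = 68.5375. B = V − Δ·S = 134.0854.
(1,1): S=84.4200. Δ = (V_up−V_dn)/(S_up−S_dn) = (100.9900−75.7500)/(113.1228−51.4962) = 0.4096. V = [p*·100.9900 + (1−p*)·75.7500]/1.22 = 79.3778. B = V − Δ·S = 44.8025.
(0,0): S=63.0000. Δ = (V_up−V_dn)/(S_up−S_dn) = (79.3778−68.5375)/(84.4200−38.4300) = 0.2357. V = [p*·79.3778 + (1−p*)·68.5375]/1.22 = 63.6032. B = V − Δ·S = 48.7534.
Root portfolio cost Δ·63+B reproduces V0=63.6032.

(0,0): Delta=0.2357 Bond=48.7534
(1,0): Delta=-1.7056 Bond=134.0854
(1,1): Delta=0.4096 Bond=44.8025
V0=63.6032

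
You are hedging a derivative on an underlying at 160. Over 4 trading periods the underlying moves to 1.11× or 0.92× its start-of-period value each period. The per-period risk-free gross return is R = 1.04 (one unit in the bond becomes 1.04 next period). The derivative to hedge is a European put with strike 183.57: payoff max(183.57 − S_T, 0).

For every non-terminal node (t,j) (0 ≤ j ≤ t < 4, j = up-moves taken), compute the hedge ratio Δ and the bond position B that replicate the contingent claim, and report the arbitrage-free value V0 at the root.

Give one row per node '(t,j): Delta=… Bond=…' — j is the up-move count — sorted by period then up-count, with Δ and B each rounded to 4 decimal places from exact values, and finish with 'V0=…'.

(0,0): Delta=-0.4649 Bond=85.0021
(1,0): Delta=-0.7660 Bond=132.7231
(1,1): Delta=-0.3193 Bond=62.5483
(2,0): Delta=-1.0000 Bond=169.7208
(2,1): Delta=-0.6529 Bond=119.5469
(2,2): Delta=-0.1581 Bond=33.2606
(3,0): Delta=-1.0000 Bond=176.5096
(3,1): Delta=-1.0000 Bond=176.5096
(3,2): Delta=-0.4850 Bond=93.8899
(3,3): Delta=0.0000 Bond=0.0000
V0=10.6165

No-arbitrage ⇒ martingale measure with p* = (R−d)/(u−d) = 0.6316.
Payoff layer (t=4): V(4,0)=68.9471, V(4,1)=45.2750, V(4,2)=16.7141, V(4,3)=0.0000, V(4,4)=0.0000
(3,0): S=124.5901. Δ = (V_up−V_dn)/(S_up−S_dn) = (45.2750−68.9471)/(138.2950−114.6229) = -1.0000. V = [p*·45.2750 + (1−p*)·68.9471]/1.04 = 51.9195. B = V − Δ·S = 176.5096.
(3,1): S=150.3206. Δ = (V_up−V_dn)/(S_up−S_dn) = (16.7141−45.2750)/(166.8559−138.2950) = -1.0000. V = [p*·16.7141 + (1−p*)·45.2750]/1.04 = 26.1890. B = V − Δ·S = 176.5096.
(3,2): S=181.3651. Δ = (V_up−V_dn)/(S_up−S_dn) = (0.0000−16.7141)/(201.3153−166.8559) = -0.4850. V = [p*·0.0000 + (1−p*)·16.7141]/1.04 = 5.9210. B = V − Δ·S = 93.8899.
(3,3): S=218.8210. Δ = (V_up−V_dn)/(S_up−S_dn) = (0.0000−0.0000)/(242.8913−201.3153) = 0.0000. V = [p*·0.0000 + (1−p*)·0.0000]/1.04 = 0.0000. B = V − Δ·S = 0.0000.
(2,0): S=135.4240. Δ = (V_up−V_dn)/(S_up−S_dn) = (26.1890−51.9195)/(150.3206−124.5901) = -1.0000. V = [p*·26.1890 + (1−p*)·51.9195]/1.04 = 34.2968. B = V − Δ·S = 169.7208.
(2,1): S=163.3920. Δ = (V_up−V_dn)/(S_up−S_dn) = (5.9210−26.1890)/(181.3651−150.3206) = -0.6529. V = [p*·5.9210 + (1−p*)·26.1890]/1.04 = 12.8732. B = V − Δ·S = 119.5469.
(2,2): S=197.1360. Δ = (V_up−V_dn)/(S_up−S_dn) = (0.0000−5.9210)/(218.8210−181.3651) = -0.1581. V = [p*·0.0000 + (1−p*)·5.9210]/1.04 = 2.0975. B = V − Δ·S = 33.2606.
(1,0): S=147.2000. Δ = (V_up−V_dn)/(S_up−S_dn) = (12.8732−34.2968)/(163.3920−135.4240) = -0.7660. V = [p*·12.8732 + (1−p*)·34.2968]/1.04 = 19.9674. B = V − Δ·S = 132.7231.
(1,1): S=177.6000. Δ = (V_up−V_dn)/(S_up−S_dn) = (2.0975−12.8732)/(197.1360−163.3920) = -0.3193. V = [p*·2.0975 + (1−p*)·12.8732]/1.04 = 5.8341. B = V − Δ·S = 62.5483.
(0,0): S=160.0000. Δ = (V_up−V_dn)/(S_up−S_dn) = (5.8341−19.9674)/(177.6000−147.2000) = -0.4649. V = [p*·5.8341 + (1−p*)·19.9674]/1.04 = 10.6165. B = V − Δ·S = 85.0021.
Self-financing check: at every node Δ·S+B equals the discounted successor values.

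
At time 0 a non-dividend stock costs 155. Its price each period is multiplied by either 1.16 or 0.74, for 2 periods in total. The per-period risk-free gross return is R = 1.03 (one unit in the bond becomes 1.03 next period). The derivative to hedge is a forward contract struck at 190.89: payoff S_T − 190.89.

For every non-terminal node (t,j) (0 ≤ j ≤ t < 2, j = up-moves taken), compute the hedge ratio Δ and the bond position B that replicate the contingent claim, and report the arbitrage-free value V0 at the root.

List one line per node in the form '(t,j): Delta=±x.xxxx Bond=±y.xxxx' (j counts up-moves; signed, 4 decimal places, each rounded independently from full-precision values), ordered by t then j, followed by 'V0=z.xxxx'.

Under the risk-neutral measure, an up-move has probability p* = (R−d)/(u−d) = 0.6905 and values discount at R = 1.03.
Terminal values V(2,·): V(2,0)=-106.0120, V(2,1)=-57.8380, V(2,2)=17.6780
(1,0): S=114.7000. Δ = (V_up−V_dn)/(S_up−S_dn) = (-57.8380−-106.0120)/(133.0520−84.8780) = 1.0000. V = [p*·-57.8380 + (1−p*)·-106.0120]/1.03 = -70.6301. B = V − Δ·S = -185.3301.
(1,1): S=179.8000. Δ = (V_up−V_dn)/(S_up−S_dn) = (17.6780−-57.8380)/(208.5680−133.0520) = 1.0000. V = [p*·17.6780 + (1−p*)·-57.8380]/1.03 = -5.5301. B = V − Δ·S = -185.3301.
(0,0): S=155.0000. Δ = (V_up−V_dn)/(S_up−S_dn) = (-5.5301−-70.6301)/(179.8000−114.7000) = 1.0000. V = [p*·-5.5301 + (1−p*)·-70.6301]/1.03 = -24.9321. B = V − Δ·S = -179.9321.
Each (Δ,B) replicates both successor values, so the strategy is self-financing and V0 is arbitrage-free.

(0,0): Delta=1.0000 Bond=-179.9321
(1,0): Delta=1.0000 Bond=-185.3301
(1,1): Delta=1.0000 Bond=-185.3301
V0=-24.9321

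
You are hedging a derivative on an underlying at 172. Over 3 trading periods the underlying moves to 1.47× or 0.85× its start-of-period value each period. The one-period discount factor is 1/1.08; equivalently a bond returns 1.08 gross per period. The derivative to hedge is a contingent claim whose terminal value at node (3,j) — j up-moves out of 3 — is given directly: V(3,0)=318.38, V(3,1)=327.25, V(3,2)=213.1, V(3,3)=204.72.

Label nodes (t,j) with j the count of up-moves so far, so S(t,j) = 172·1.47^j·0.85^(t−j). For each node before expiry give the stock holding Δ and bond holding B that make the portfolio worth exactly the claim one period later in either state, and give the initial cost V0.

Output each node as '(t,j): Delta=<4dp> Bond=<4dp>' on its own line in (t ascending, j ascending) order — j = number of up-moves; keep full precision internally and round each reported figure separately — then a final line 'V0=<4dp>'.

(0,0): Delta=-0.4094 Bond=299.9396
(1,0): Delta=-0.3756 Bond=318.9953
(1,1): Delta=-0.4425 Bond=332.3105
(2,0): Delta=0.1151 Bond=283.5366
(2,1): Delta=-0.8567 Bond=447.9129
(2,2): Delta=-0.0364 Bond=207.9525
V0=229.5307

The replicating-portfolio and risk-neutral prices coincide; use p* = (1.08−0.85)/(1.47−0.85) = 0.3710 for the latter.
At expiry t=3: V(3,0)=318.3800, V(3,1)=327.2500, V(3,2)=213.1000, V(3,3)=204.7200
  t=2,j=0: stock 124.2700 → up 182.6769 (V=327.2500), down 105.6295 (V=318.3800). Price 297.8430; hedge Δ=0.1151, bond B=283.5366.
  t=2,j=1: stock 214.9140 → up 315.9236 (V=213.1000), down 182.6769 (V=327.2500). Price 263.8000; hedge Δ=-0.8567, bond B=447.9129.
  t=2,j=2: stock 371.6748 → up 546.3620 (V=204.7200), down 315.9236 (V=213.1000). Price 194.4364; hedge Δ=-0.0364, bond B=207.9525.
  t=1,j=0: stock 146.2000 → up 214.9140 (V=263.8000), down 124.2700 (V=297.8430). Price 264.0872; hedge Δ=-0.3756, bond B=318.9953.
  t=1,j=1: stock 252.8400 → up 371.6748 (V=194.4364), down 214.9140 (V=263.8000). Price 220.4337; hedge Δ=-0.4425, bond B=332.3105.
  t=0,j=0: stock 172.0000 → up 252.8400 (V=220.4337), down 146.2000 (V=264.0872). Price 229.5307; hedge Δ=-0.4094, bond B=299.9396.
The time-0 hedge costs 229.5307, which is the no-arbitrage price.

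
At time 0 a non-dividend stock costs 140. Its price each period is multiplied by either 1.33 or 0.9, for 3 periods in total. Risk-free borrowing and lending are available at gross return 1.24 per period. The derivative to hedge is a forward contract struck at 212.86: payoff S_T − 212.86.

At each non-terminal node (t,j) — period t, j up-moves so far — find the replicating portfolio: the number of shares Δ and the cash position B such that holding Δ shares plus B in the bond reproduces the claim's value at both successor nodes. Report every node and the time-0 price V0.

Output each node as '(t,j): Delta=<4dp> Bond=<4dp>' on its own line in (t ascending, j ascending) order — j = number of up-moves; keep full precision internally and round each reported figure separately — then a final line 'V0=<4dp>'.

(0,0): Delta=1.0000 Bond=-111.6424
(1,0): Delta=1.0000 Bond=-138.4365
(1,1): Delta=1.0000 Bond=-138.4365
(2,0): Delta=1.0000 Bond=-171.6613
(2,1): Delta=1.0000 Bond=-171.6613
(2,2): Delta=1.0000 Bond=-171.6613
V0=28.3576

No-arbitrage ⇒ martingale measure with p* = (R−d)/(u−d) = 0.7907.
Payoff layer (t=3): V(3,0)=-110.8000, V(3,1)=-62.0380, V(3,2)=10.0214, V(3,3)=116.5092
  t=2,j=0: stock 113.4000 → up 150.8220 (V=-62.0380), down 102.0600 (V=-110.8000). Price -58.2613; hedge Δ=1.0000, bond B=-171.6613.
  t=2,j=1: stock 167.5800 → up 222.8814 (V=10.0214), down 150.8220 (V=-62.0380). Price -4.0813; hedge Δ=1.0000, bond B=-171.6613.
  t=2,j=2: stock 247.6460 → up 329.3692 (V=116.5092), down 222.8814 (V=10.0214). Price 75.9847; hedge Δ=1.0000, bond B=-171.6613.
  t=1,j=0: stock 126.0000 → up 167.5800 (V=-4.0813), down 113.4000 (V=-58.2613). Price -12.4365; hedge Δ=1.0000, bond B=-138.4365.
  t=1,j=1: stock 186.2000 → up 247.6460 (V=75.9847), down 167.5800 (V=-4.0813). Price 47.7635; hedge Δ=1.0000, bond B=-138.4365.
  t=0,j=0: stock 140.0000 → up 186.2000 (V=47.7635), down 126.0000 (V=-12.4365). Price 28.3576; hedge Δ=1.0000, bond B=-111.6424.
The time-0 hedge costs 28.3576, which is the no-arbitrage price.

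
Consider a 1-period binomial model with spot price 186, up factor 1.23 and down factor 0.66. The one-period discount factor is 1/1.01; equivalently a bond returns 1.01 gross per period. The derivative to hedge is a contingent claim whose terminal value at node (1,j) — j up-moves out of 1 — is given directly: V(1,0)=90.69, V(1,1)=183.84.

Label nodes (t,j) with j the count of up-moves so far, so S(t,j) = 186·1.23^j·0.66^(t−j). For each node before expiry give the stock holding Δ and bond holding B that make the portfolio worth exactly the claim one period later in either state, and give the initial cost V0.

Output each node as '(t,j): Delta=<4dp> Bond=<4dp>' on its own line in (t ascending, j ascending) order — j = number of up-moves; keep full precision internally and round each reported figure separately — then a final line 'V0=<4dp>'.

(0,0): Delta=0.8786 Bond=-16.9979
V0=146.4231

Under the risk-neutral measure, an up-move has probability p* = (R−d)/(u−d) = 0.6140 and values discount at R = 1.01.
Terminal values V(1,·): V(1,0)=90.6900, V(1,1)=183.8400
Node (0,0) S=186.0000: V=(p*·183.8400+(1−p*)·90.6900)/1.01=146.4231; Δ=(183.8400−90.6900)/(228.7800−122.7600)=0.8786; B=V−Δ·S=-16.9979
Root portfolio cost Δ·186+B reproduces V0=146.4231.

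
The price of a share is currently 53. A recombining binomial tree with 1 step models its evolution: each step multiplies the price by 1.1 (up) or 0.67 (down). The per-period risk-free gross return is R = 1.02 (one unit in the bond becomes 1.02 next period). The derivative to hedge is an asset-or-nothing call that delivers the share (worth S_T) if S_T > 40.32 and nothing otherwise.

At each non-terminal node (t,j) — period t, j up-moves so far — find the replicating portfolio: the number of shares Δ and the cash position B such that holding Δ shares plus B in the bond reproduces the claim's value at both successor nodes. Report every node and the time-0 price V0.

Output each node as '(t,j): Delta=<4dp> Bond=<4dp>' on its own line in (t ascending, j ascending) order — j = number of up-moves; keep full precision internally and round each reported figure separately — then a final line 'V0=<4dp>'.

The replicating-portfolio and risk-neutral prices coincide; use p* = (1.02−0.67)/(1.1−0.67) = 0.8140 for the latter.
At expiry t=1: V(1,0)=0.0000, V(1,1)=58.3000
(0,0): S=53.0000. Δ = (V_up−V_dn)/(S_up−S_dn) = (58.3000−0.0000)/(58.3000−35.5100) = 2.5581. V = [p*·58.3000 + (1−p*)·0.0000]/1.02 = 46.5230. B = V − Δ·S = -89.0584.
The time-0 hedge costs 46.5230, which is the no-arbitrage price.

(0,0): Delta=2.5581 Bond=-89.0584
V0=46.5230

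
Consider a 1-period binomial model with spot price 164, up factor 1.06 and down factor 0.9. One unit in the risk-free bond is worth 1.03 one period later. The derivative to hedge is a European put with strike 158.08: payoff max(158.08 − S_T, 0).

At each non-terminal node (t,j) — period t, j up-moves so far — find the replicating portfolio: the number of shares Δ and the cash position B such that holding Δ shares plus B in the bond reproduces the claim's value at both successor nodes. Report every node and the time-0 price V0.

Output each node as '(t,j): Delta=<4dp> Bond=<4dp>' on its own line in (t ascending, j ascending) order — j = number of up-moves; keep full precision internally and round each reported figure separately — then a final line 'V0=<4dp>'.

(0,0): Delta=-0.3994 Bond=67.4078
V0=1.9078

No-arbitrage ⇒ martingale measure with p* = (R−d)/(u−d) = 0.8125.
Payoff layer (t=1): V(1,0)=10.4800, V(1,1)=0.0000
Node (0,0) S=164.0000: V=(p*·0.0000+(1−p*)·10.4800)/1.03=1.9078; Δ=(0.0000−10.4800)/(173.8400−147.6000)=-0.3994; B=V−Δ·S=67.4078
The time-0 hedge costs 1.9078, which is the no-arbitrage price.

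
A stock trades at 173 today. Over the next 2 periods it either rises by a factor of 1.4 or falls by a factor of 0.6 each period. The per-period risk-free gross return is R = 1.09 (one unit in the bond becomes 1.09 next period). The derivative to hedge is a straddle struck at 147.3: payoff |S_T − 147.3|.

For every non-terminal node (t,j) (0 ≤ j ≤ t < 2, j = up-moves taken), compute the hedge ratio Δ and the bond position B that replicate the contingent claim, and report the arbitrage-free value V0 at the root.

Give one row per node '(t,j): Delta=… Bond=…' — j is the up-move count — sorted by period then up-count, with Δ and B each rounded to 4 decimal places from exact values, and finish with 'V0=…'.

No-arbitrage ⇒ martingale measure with p* = (R−d)/(u−d) = 0.6125.
Payoff layer (t=2): V(2,0)=85.0200, V(2,1)=1.9800, V(2,2)=191.7800
  t=1,j=0: stock 103.8000 → up 145.3200 (V=1.9800), down 62.2800 (V=85.0200). Price 31.3376; hedge Δ=-1.0000, bond B=135.1376.
  t=1,j=1: stock 242.2000 → up 339.0800 (V=191.7800), down 145.3200 (V=1.9800). Price 108.4702; hedge Δ=0.9796, bond B=-128.7798.
  t=0,j=0: stock 173.0000 → up 242.2000 (V=108.4702), down 103.8000 (V=31.3376). Price 72.0929; hedge Δ=0.5573, bond B=-24.3228.
Root portfolio cost Δ·173+B reproduces V0=72.0929.

(0,0): Delta=0.5573 Bond=-24.3228
(1,0): Delta=-1.0000 Bond=135.1376
(1,1): Delta=0.9796 Bond=-128.7798
V0=72.0929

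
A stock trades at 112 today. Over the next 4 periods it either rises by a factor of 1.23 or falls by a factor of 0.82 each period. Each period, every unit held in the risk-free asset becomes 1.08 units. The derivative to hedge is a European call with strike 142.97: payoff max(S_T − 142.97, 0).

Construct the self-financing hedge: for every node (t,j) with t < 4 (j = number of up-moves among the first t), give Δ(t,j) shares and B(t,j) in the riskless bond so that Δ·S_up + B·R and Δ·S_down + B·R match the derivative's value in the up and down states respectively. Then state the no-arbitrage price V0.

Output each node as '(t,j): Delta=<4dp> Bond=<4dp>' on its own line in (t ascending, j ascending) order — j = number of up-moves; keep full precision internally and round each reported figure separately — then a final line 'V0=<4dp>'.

Risk-neutral probability p* = (R−d)/(u−d) = (1.08−0.82)/(1.23−0.82) = 0.6341.
At expiry t=4: V(4,0)=0.0000, V(4,1)=0.0000, V(4,2)=0.0000, V(4,3)=27.9320, V(4,4)=113.3830
(3,0): S=61.7532. Δ = (V_up−V_dn)/(S_up−S_dn) = (0.0000−0.0000)/(75.9565−50.6376) = 0.0000. V = [p*·0.0000 + (1−p*)·0.0000]/1.08 = 0.0000. B = V − Δ·S = 0.0000.
(3,1): S=92.6298. Δ = (V_up−V_dn)/(S_up−S_dn) = (0.0000−0.0000)/(113.9347−75.9565) = 0.0000. V = [p*·0.0000 + (1−p*)·0.0000]/1.08 = 0.0000. B = V − Δ·S = 0.0000.
(3,2): S=138.9447. Δ = (V_up−V_dn)/(S_up−S_dn) = (27.9320−0.0000)/(170.9020−113.9347) = 0.4903. V = [p*·27.9320 + (1−p*)·0.0000]/1.08 = 16.4009. B = V − Δ·S = -51.7260.
(3,3): S=208.4171. Δ = (V_up−V_dn)/(S_up−S_dn) = (113.3830−27.9320)/(256.3530−170.9020) = 1.0000. V = [p*·113.3830 + (1−p*)·27.9320]/1.08 = 76.0375. B = V − Δ·S = -132.3796.
(2,0): S=75.3088. Δ = (V_up−V_dn)/(S_up−S_dn) = (0.0000−0.0000)/(92.6298−61.7532) = 0.0000. V = [p*·0.0000 + (1−p*)·0.0000]/1.08 = 0.0000. B = V − Δ·S = 0.0000.
(2,1): S=112.9632. Δ = (V_up−V_dn)/(S_up−S_dn) = (16.4009−0.0000)/(138.9447−92.6298) = 0.3541. V = [p*·16.4009 + (1−p*)·0.0000]/1.08 = 9.6302. B = V − Δ·S = -30.3721.
(2,2): S=169.4448. Δ = (V_up−V_dn)/(S_up−S_dn) = (76.0375−16.4009)/(208.4171−138.9447) = 0.8584. V = [p*·76.0375 + (1−p*)·16.4009]/1.08 = 50.2030. B = V − Δ·S = -95.2520.
(1,0): S=91.8400. Δ = (V_up−V_dn)/(S_up−S_dn) = (9.6302−0.0000)/(112.9632−75.3088) = 0.2558. V = [p*·9.6302 + (1−p*)·0.0000]/1.08 = 5.6546. B = V − Δ·S = -17.8336.
(1,1): S=137.7600. Δ = (V_up−V_dn)/(S_up−S_dn) = (50.2030−9.6302)/(169.4448−112.9632) = 0.7183. V = [p*·50.2030 + (1−p*)·9.6302]/1.08 = 32.7401. B = V − Δ·S = -66.2180.
(0,0): S=112.0000. Δ = (V_up−V_dn)/(S_up−S_dn) = (32.7401−5.6546)/(137.7600−91.8400) = 0.5898. V = [p*·32.7401 + (1−p*)·5.6546]/1.08 = 21.1396. B = V − Δ·S = -44.9226.
Each (Δ,B) replicates both successor values, so the strategy is self-financing and V0 is arbitrage-free.

(0,0): Delta=0.5898 Bond=-44.9226
(1,0): Delta=0.2558 Bond=-17.8336
(1,1): Delta=0.7183 Bond=-66.2180
(2,0): Delta=0.0000 Bond=0.0000
(2,1): Delta=0.3541 Bond=-30.3721
(2,2): Delta=0.8584 Bond=-95.2520
(3,0): Delta=0.0000 Bond=0.0000
(3,1): Delta=0.0000 Bond=0.0000
(3,2): Delta=0.4903 Bond=-51.7260
(3,3): Delta=1.0000 Bond=-132.3796
V0=21.1396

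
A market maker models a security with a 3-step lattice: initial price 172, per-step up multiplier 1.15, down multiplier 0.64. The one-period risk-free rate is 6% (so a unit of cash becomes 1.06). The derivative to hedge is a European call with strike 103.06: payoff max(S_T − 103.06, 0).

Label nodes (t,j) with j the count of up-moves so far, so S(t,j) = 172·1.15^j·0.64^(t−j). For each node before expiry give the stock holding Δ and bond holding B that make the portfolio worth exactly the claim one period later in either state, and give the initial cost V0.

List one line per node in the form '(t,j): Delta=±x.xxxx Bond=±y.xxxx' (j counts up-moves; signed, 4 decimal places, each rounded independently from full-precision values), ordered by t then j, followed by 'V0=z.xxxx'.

(0,0): Delta=0.9236 Bond=-71.7074
(1,0): Delta=0.5884 Bond=-39.1092
(1,1): Delta=0.9636 Bond=-83.9172
(2,0): Delta=0.0000 Bond=0.0000
(2,1): Delta=0.6586 Bond=-50.3391
(2,2): Delta=1.0000 Bond=-97.2264
V0=87.1602

Risk-neutral probability p* = (R−d)/(u−d) = (1.06−0.64)/(1.15−0.64) = 0.8235.
Terminal payoffs: V(3,0)=0.0000, V(3,1)=0.0000, V(3,2)=42.5208, V(3,3)=158.5305
Node (2,0) S=70.4512: V=(p*·0.0000+(1−p*)·0.0000)/1.06=0.0000; Δ=(0.0000−0.0000)/(81.0189−45.0888)=0.0000; B=V−Δ·S=0.0000
Node (2,1) S=126.5920: V=(p*·42.5208+(1−p*)·0.0000)/1.06=33.0350; Δ=(42.5208−0.0000)/(145.5808−81.0189)=0.6586; B=V−Δ·S=-50.3391
Node (2,2) S=227.4700: V=(p*·158.5305+(1−p*)·42.5208)/1.06=130.2436; Δ=(158.5305−42.5208)/(261.5905−145.5808)=1.0000; B=V−Δ·S=-97.2264
Node (1,0) S=110.0800: V=(p*·33.0350+(1−p*)·0.0000)/1.06=25.6654; Δ=(33.0350−0.0000)/(126.5920−70.4512)=0.5884; B=V−Δ·S=-39.1092
Node (1,1) S=197.8000: V=(p*·130.2436+(1−p*)·33.0350)/1.06=106.6879; Δ=(130.2436−33.0350)/(227.4700−126.5920)=0.9636; B=V−Δ·S=-83.9172
Node (0,0) S=172.0000: V=(p*·106.6879+(1−p*)·25.6654)/1.06=87.1602; Δ=(106.6879−25.6654)/(197.8000−110.0800)=0.9236; B=V−Δ·S=-71.7074
Self-financing check: at every node Δ·S+B equals the discounted successor values.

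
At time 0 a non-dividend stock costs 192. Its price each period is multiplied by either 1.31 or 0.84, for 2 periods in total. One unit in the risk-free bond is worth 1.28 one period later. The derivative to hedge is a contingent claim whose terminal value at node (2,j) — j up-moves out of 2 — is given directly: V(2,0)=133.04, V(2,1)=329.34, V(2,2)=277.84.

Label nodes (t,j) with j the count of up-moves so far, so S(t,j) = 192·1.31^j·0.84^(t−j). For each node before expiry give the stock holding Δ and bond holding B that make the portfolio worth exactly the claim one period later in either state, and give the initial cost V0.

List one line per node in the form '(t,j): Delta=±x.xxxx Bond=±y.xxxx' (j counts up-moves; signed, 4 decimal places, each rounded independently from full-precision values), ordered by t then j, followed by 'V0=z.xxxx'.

(0,0): Delta=-0.3089 Bond=232.2901
(1,0): Delta=2.5897 Bond=-170.1516
(1,1): Delta=-0.4356 Bond=329.2051
V0=172.9766

The replicating-portfolio and risk-neutral prices coincide; use p* = (1.28−0.84)/(1.31−0.84) = 0.9362 for the latter.
At expiry t=2: V(2,0)=133.0400, V(2,1)=329.3400, V(2,2)=277.8400
(1,0): S=161.2800. Δ = (V_up−V_dn)/(S_up−S_dn) = (329.3400−133.0400)/(211.2768−135.4752) = 2.5897. V = [p*·329.3400 + (1−p*)·133.0400]/1.28 = 247.5080. B = V − Δ·S = -170.1516.
(1,1): S=251.5200. Δ = (V_up−V_dn)/(S_up−S_dn) = (277.8400−329.3400)/(329.4912−211.2768) = -0.4356. V = [p*·277.8400 + (1−p*)·329.3400]/1.28 = 219.6307. B = V − Δ·S = 329.2051.
(0,0): S=192.0000. Δ = (V_up−V_dn)/(S_up−S_dn) = (219.6307−247.5080)/(251.5200−161.2800) = -0.3089. V = [p*·219.6307 + (1−p*)·247.5080]/1.28 = 172.9766. B = V − Δ·S = 232.2901.
Root portfolio cost Δ·192+B reproduces V0=172.9766.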